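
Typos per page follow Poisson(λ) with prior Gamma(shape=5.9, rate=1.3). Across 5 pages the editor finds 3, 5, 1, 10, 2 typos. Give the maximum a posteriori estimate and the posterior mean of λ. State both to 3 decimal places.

Σ counts = 21. Posterior: Gamma(shape = 5.9+21 = 26.9, rate = 1.3+5 = 6.3).
Mode = (α−1)/β = 25.9/6.3 = 4.111.
Mean = α/β = 26.9/6.3 = 4.270.

λ_MAP = 4.111, E[λ|data] = 4.270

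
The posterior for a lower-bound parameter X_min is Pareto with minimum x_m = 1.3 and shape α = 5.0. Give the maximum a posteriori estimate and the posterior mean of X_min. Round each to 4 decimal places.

MAP = 1.3000, posterior mean = 1.6250

The Pareto density is strictly decreasing on [x_m, ∞), so the mode is x_m = 1.3000.
Mean = α·x_m/(α−1) = 5.0·1.3/4.0 = 1.6250.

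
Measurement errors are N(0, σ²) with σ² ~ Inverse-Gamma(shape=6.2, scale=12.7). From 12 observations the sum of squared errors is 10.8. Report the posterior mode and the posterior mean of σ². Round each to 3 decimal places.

MAP: 1.371. Posterior mean: 1.616.

Posterior: Inverse-Gamma(shape = 6.2+12/2 = 12.2, scale = 12.7+10.8/2 = 18.1).
Mode = β/(α+1) = 18.1/13.2 = 1.371.
Mean = β/(α−1) = 18.1/11.2 = 1.616.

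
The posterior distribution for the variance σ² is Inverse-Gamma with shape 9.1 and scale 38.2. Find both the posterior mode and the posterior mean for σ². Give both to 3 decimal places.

Mode = β/(α+1) = 38.2/10.1 = 3.782.
Mean = β/(α−1) = 38.2/8.1 = 4.716.
Right-skewed posterior ⇒ mode < mean.

MAP: 3.782. Posterior mean: 4.716.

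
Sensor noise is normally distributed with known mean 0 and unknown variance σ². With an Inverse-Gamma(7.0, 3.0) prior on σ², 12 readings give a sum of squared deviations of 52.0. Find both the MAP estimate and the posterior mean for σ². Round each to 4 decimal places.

MAP estimate = 2.0714, posterior mean = 2.4167

Posterior: Inverse-Gamma(shape = 7.0+12/2 = 13.0, scale = 3.0+52.0/2 = 29.0).
Mode = β/(α+1) = 29.0/14.0 = 2.0714.
Mean = β/(α−1) = 29.0/12.0 = 2.4167.
Right-skewed posterior ⇒ mode < mean.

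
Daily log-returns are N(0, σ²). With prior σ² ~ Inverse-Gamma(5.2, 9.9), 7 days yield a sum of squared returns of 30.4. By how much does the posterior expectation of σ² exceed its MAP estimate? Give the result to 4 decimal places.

Posterior: Inverse-Gamma(shape = 5.2+7/2 = 8.7, scale = 9.9+30.4/2 = 25.1).
Mode = β/(α+1) = 25.1/9.7 = 2.5876.
Mean = β/(α−1) = 25.1/7.7 = 3.2597.
Difference = 3.2597 − 2.5876 = 0.6721.

0.6721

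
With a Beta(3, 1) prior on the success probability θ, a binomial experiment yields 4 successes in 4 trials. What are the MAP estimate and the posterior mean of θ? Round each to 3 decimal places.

MAP: 1.000. Posterior mean: 0.875.

Posterior: Beta(3+4, 1+0) = Beta(7, 1).
Since β = 1 ≤ 1 and α > 1, the Beta density is monotone increasing on [0,1]; the mode is at 1.
Mean = 7/(7+1) = 0.875.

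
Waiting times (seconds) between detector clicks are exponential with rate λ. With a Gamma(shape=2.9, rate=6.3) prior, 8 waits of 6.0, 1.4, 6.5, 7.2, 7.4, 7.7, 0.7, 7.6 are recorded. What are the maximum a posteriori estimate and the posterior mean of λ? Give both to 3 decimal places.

Σ times = 44.5. Posterior: Gamma(shape = 2.9+8 = 10.9, rate = 6.3+44.5 = 50.8).
Mode = (α−1)/β = 9.9/50.8 = 0.195.
Mean = α/β = 10.9/50.8 = 0.215.

MAP = 0.195; posterior mean = 0.215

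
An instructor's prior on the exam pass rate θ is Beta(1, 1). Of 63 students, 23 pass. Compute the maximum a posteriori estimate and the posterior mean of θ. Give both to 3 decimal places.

Posterior: Beta(1+23, 1+40) = Beta(24, 41).
Mode = (24−1)/(24+41−2) = 23/63 = 0.365.
With a flat prior the MAP equals the MLE, 23/63.
Mean = 24/(24+41) = 24/65 = 0.369.

MAP = 0.365, posterior mean = 0.369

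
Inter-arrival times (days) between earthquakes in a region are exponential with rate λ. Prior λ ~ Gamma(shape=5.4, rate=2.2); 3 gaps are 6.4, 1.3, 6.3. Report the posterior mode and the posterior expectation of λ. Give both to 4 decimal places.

Σ times = 14.0. Posterior: Gamma(shape = 5.4+3 = 8.4, rate = 2.2+14.0 = 16.2).
Mode = (α−1)/β = 7.4/16.2 = 0.4568.
Mean = α/β = 8.4/16.2 = 0.5185.

MAP = 0.4568, posterior mean = 0.5185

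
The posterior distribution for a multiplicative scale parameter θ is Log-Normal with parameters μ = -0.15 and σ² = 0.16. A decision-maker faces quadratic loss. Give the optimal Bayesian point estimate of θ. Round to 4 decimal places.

Mode = exp(μ − σ²) = exp(-0.31) = 0.7334.
Mean = exp(μ + σ²/2) = exp(-0.070) = 0.9324.
Quadratic loss ⇒ the optimal estimator is the posterior mean.

0.9324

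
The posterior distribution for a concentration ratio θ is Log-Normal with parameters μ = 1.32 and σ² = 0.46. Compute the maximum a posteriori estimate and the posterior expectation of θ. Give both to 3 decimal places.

MAP: 2.363. Posterior mean: 4.711.

Mode = exp(μ − σ²) = exp(0.86) = 2.363.
Mean = exp(μ + σ²/2) = exp(1.550) = 4.711.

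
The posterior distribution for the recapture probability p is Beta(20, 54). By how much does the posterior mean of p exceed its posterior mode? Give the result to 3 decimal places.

Mode = (20−1)/(20+54−2) = 19/72 = 0.264.
Mean = 20/(20+54) = 20/74 = 0.270.
Difference = 0.270 − 0.264 = 0.006.
Mean > mode: the posterior has a right tail.

0.006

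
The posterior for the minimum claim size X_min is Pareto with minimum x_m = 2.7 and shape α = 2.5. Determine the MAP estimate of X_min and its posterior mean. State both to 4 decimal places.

MAP = 2.7000; posterior mean = 4.5000

The Pareto density is strictly decreasing on [x_m, ∞), so the mode is x_m = 2.7000.
Mean = α·x_m/(α−1) = 2.5·2.7/1.5 = 4.5000.
The posterior is right-skewed, so the mean exceeds the mode.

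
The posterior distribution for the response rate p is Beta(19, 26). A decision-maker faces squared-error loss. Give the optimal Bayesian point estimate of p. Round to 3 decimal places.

0.422

Mode = (19−1)/(19+26−2) = 18/43 = 0.419.
Mean = 19/(19+26) = 19/45 = 0.422.
Squared-error loss ⇒ the optimal estimator is the posterior mean.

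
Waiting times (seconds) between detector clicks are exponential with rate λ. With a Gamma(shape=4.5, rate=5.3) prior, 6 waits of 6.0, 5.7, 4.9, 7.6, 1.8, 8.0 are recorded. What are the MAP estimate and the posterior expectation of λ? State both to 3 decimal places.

Σ times = 34.0. Posterior: Gamma(shape = 4.5+6 = 10.5, rate = 5.3+34.0 = 39.3).
Mode = (α−1)/β = 9.5/39.3 = 0.242.
Mean = α/β = 10.5/39.3 = 0.267.
The posterior is right-skewed, so the mean exceeds the mode.

MAP = 0.242, posterior mean = 0.267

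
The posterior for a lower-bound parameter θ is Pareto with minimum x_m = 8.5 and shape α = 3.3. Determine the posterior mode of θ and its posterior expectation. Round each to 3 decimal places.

MAP: 8.500. Posterior mean: 12.196.

The Pareto density is strictly decreasing on [x_m, ∞), so the mode is x_m = 8.500.
Mean = α·x_m/(α−1) = 3.3·8.5/2.3 = 12.196.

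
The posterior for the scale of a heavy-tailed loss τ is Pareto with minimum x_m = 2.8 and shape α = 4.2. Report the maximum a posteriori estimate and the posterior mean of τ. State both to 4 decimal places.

maximum a posteriori estimate = 2.8000, posterior mean = 3.6750

The Pareto density is strictly decreasing on [x_m, ∞), so the mode is x_m = 2.8000.
Mean = α·x_m/(α−1) = 4.2·2.8/3.2 = 3.6750.
Mean > mode: the posterior has a right tail.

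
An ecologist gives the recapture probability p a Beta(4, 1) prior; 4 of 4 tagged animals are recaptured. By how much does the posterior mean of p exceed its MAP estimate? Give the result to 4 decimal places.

Posterior: Beta(4+4, 1+0) = Beta(8, 1).
Since β = 1 ≤ 1 and α > 1, the Beta density is monotone increasing on [0,1]; the mode is at 1.
Mean = 8/(8+1) = 0.8889.
Difference = 0.8889 − 1.0000 = -0.1111.
Left-skewed posterior ⇒ mean < mode.

-0.1111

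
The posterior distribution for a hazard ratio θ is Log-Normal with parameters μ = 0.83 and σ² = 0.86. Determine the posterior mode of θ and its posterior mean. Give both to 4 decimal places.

Mode = exp(μ − σ²) = exp(-0.03) = 0.9704.
Mean = exp(μ + σ²/2) = exp(1.260) = 3.5254.

θ_MAP = 0.9704, E[θ|data] = 3.5254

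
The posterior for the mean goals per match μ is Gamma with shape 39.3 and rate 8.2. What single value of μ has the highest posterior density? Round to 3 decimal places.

4.671

Mode = (α−1)/β = 38.3/8.2 = 4.671.
Mean = α/β = 39.3/8.2 = 4.793.
This is the posterior mode — the MAP estimate.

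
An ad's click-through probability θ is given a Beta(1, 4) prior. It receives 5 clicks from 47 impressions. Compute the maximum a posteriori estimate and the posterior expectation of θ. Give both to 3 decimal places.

Posterior: Beta(1+5, 4+42) = Beta(6, 46).
Mode = (6−1)/(6+46−2) = 5/50 = 0.100.
Mean = 6/(6+46) = 6/52 = 0.115.

maximum a posteriori estimate = 0.100, posterior expectation = 0.115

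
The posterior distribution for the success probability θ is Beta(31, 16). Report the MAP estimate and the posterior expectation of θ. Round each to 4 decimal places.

θ_MAP = 0.6667, E[θ|data] = 0.6596

Mode = (31−1)/(31+16−2) = 30/45 = 0.6667.
Mean = 31/(31+16) = 31/47 = 0.6596.
The posterior is left-skewed, so the mode exceeds the mean.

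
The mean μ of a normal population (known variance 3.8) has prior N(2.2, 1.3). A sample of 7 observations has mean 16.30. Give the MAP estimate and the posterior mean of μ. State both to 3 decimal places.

MAP: 12.147. Posterior mean: 12.147.

Posterior for μ is Normal. Precision-weighted mean: (1/1.3·2.2 + 7/3.8·16.30) / (1/1.3 + 7/3.8) = 12.147.
A Normal posterior is symmetric, so mode = mean.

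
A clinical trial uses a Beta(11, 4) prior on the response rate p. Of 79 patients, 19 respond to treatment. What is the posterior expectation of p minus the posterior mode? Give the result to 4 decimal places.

0.0039

Posterior: Beta(11+19, 4+60) = Beta(30, 64).
Mode = (30−1)/(30+64−2) = 29/92 = 0.3152.
Mean = 30/(30+64) = 30/94 = 0.3191.
Difference = 0.3191 − 0.3152 = 0.0039.
Mean > mode: the posterior has a right tail.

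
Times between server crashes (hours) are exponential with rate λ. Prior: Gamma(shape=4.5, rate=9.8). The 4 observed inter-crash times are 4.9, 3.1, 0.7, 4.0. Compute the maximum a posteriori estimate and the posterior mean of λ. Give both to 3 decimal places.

MAP: 0.333. Posterior mean: 0.378.

Σ times = 12.7. Posterior: Gamma(shape = 4.5+4 = 8.5, rate = 9.8+12.7 = 22.5).
Mode = (α−1)/β = 7.5/22.5 = 0.333.
Mean = α/β = 8.5/22.5 = 0.378.
The posterior is right-skewed, so the mean exceeds the mode.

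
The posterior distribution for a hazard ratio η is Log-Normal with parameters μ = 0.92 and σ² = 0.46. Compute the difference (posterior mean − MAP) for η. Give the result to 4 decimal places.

Mode = exp(μ − σ²) = exp(0.46) = 1.5841.
Mean = exp(μ + σ²/2) = exp(1.150) = 3.1582.
Difference = 3.1582 − 1.5841 = 1.5741.

1.5741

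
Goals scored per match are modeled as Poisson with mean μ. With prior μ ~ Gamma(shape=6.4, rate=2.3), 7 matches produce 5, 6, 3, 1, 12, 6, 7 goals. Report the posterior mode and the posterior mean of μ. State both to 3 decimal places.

MAP = 4.882, posterior mean = 4.989

Σ counts = 40. Posterior: Gamma(shape = 6.4+40 = 46.4, rate = 2.3+7 = 9.3).
Mode = (α−1)/β = 45.4/9.3 = 4.882.
Mean = α/β = 46.4/9.3 = 4.989.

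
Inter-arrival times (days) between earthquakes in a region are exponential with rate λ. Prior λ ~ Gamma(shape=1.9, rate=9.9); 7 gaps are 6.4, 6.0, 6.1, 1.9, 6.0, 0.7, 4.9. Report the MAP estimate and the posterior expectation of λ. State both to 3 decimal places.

MAP: 0.189. Posterior mean: 0.212.

Σ times = 32.0. Posterior: Gamma(shape = 1.9+7 = 8.9, rate = 9.9+32.0 = 41.9).
Mode = (α−1)/β = 7.9/41.9 = 0.189.
Mean = α/β = 8.9/41.9 = 0.212.
The posterior is right-skewed, so the mean exceeds the mode.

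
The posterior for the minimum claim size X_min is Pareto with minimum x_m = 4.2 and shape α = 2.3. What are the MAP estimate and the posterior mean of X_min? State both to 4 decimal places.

The Pareto density is strictly decreasing on [x_m, ∞), so the mode is x_m = 4.2000.
Mean = α·x_m/(α−1) = 2.3·4.2/1.3 = 7.4308.

MAP estimate = 4.2000, posterior mean = 7.4308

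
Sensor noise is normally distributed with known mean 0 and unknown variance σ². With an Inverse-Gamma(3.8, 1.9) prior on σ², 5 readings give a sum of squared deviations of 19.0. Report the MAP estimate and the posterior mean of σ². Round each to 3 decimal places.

Posterior: Inverse-Gamma(shape = 3.8+5/2 = 6.3, scale = 1.9+19.0/2 = 11.4).
Mode = β/(α+1) = 11.4/7.3 = 1.562.
Mean = β/(α−1) = 11.4/5.3 = 2.151.

MAP = 1.562; posterior mean = 2.151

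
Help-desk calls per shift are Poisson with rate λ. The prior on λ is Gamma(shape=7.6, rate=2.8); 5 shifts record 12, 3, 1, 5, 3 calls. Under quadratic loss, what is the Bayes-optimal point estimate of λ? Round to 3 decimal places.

4.051

Σ counts = 24. Posterior: Gamma(shape = 7.6+24 = 31.6, rate = 2.8+5 = 7.8).
Mode = (α−1)/β = 30.6/7.8 = 3.923.
Mean = α/β = 31.6/7.8 = 4.051.
Quadratic loss ⇒ the optimal estimator is the posterior mean.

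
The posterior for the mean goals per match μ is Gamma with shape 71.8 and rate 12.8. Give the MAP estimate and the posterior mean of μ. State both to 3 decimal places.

MAP: 5.531. Posterior mean: 5.609.

Mode = (α−1)/β = 70.8/12.8 = 5.531.
Mean = α/β = 71.8/12.8 = 5.609.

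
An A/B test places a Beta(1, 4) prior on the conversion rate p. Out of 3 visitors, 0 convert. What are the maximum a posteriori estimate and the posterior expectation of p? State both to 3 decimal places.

MAP = 0.000, posterior mean = 0.125

Posterior: Beta(1+0, 4+3) = Beta(1, 7).
Since α = 1 ≤ 1 and β > 1, the Beta density is monotone decreasing on [0,1]; the mode is at 0.
Mean = 1/(1+7) = 0.125.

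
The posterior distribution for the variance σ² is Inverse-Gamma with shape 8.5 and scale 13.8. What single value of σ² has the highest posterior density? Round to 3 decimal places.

Mode = β/(α+1) = 13.8/9.5 = 1.453.
Mean = β/(α−1) = 13.8/7.5 = 1.840.
This is the posterior mode — the MAP estimate.

1.453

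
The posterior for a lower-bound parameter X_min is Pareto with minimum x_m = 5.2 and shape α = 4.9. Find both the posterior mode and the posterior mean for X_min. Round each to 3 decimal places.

X_min_MAP = 5.200, E[X_min|data] = 6.533

The Pareto density is strictly decreasing on [x_m, ∞), so the mode is x_m = 5.200.
Mean = α·x_m/(α−1) = 4.9·5.2/3.9 = 6.533.
The posterior is right-skewed, so the mean exceeds the mode.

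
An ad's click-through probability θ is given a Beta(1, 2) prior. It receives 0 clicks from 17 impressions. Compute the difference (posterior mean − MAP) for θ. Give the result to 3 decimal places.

Posterior: Beta(1+0, 2+17) = Beta(1, 19).
Since α = 1 ≤ 1 and β > 1, the Beta density is monotone decreasing on [0,1]; the mode is at 0.
Mean = 1/(1+19) = 0.050.
Difference = 0.050 − 0.000 = 0.050.

0.050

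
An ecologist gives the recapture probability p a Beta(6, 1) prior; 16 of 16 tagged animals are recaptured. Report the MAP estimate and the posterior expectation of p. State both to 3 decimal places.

MAP estimate = 1.000, posterior expectation = 0.957

Posterior: Beta(6+16, 1+0) = Beta(22, 1).
Since β = 1 ≤ 1 and α > 1, the Beta density is monotone increasing on [0,1]; the mode is at 1.
Mean = 22/(22+1) = 0.957.
Mode > mean: the posterior has a left tail.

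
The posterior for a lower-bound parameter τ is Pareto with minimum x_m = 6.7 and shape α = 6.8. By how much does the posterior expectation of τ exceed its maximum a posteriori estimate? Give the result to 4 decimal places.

1.1552

The Pareto density is strictly decreasing on [x_m, ∞), so the mode is x_m = 6.7000.
Mean = α·x_m/(α−1) = 6.8·6.7/5.8 = 7.8552.
Difference = 7.8552 − 6.7000 = 1.1552.
Right-skewed posterior ⇒ mode < mean.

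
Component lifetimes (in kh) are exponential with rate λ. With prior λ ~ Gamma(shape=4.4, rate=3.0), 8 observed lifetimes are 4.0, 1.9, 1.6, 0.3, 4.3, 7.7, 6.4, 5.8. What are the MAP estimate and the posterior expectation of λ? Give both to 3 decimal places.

Σ times = 32.0. Posterior: Gamma(shape = 4.4+8 = 12.4, rate = 3.0+32.0 = 35.0).
Mode = (α−1)/β = 11.4/35.0 = 0.326.
Mean = α/β = 12.4/35.0 = 0.354.

MAP estimate = 0.326, posterior expectation = 0.354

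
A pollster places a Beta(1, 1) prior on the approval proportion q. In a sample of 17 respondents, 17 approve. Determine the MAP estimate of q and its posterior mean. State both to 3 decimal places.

q_MAP = 1.000, E[q|data] = 0.947

Posterior: Beta(1+17, 1+0) = Beta(18, 1).
Since β = 1 ≤ 1 and α > 1, the Beta density is monotone increasing on [0,1]; the mode is at 1.
Mean = 18/(18+1) = 0.947.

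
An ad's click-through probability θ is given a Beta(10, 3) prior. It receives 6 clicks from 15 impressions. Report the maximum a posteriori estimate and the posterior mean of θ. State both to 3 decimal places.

θ_MAP = 0.577, E[θ|data] = 0.571

Posterior: Beta(10+6, 3+9) = Beta(16, 12).
Mode = (16−1)/(16+12−2) = 15/26 = 0.577.
Mean = 16/(16+12) = 16/28 = 0.571.
The posterior is left-skewed, so the mode exceeds the mean.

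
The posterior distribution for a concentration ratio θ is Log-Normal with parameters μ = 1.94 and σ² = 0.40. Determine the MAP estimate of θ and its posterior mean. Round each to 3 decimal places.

MAP estimate = 4.665, posterior mean = 8.499

Mode = exp(μ − σ²) = exp(1.54) = 4.665.
Mean = exp(μ + σ²/2) = exp(2.140) = 8.499.
The posterior is right-skewed, so the mean exceeds the mode.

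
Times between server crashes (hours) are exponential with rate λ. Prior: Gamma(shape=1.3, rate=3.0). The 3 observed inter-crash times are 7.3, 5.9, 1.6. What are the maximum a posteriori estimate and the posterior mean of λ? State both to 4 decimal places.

MAP = 0.1854; posterior mean = 0.2416

Σ times = 14.8. Posterior: Gamma(shape = 1.3+3 = 4.3, rate = 3.0+14.8 = 17.8).
Mode = (α−1)/β = 3.3/17.8 = 0.1854.
Mean = α/β = 4.3/17.8 = 0.2416.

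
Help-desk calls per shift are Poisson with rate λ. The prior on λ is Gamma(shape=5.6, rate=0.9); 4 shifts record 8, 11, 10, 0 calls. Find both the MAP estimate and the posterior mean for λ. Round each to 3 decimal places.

λ_MAP = 6.857, E[λ|data] = 7.061

Σ counts = 29. Posterior: Gamma(shape = 5.6+29 = 34.6, rate = 0.9+4 = 4.9).
Mode = (α−1)/β = 33.6/4.9 = 6.857.
Mean = α/β = 34.6/4.9 = 7.061.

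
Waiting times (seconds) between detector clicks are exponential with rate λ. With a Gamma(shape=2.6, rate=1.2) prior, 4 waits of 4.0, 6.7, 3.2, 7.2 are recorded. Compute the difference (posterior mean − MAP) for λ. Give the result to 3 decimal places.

0.045

Σ times = 21.1. Posterior: Gamma(shape = 2.6+4 = 6.6, rate = 1.2+21.1 = 22.3).
Mode = (α−1)/β = 5.6/22.3 = 0.251.
Mean = α/β = 6.6/22.3 = 0.296.
Difference = 0.296 − 0.251 = 0.045.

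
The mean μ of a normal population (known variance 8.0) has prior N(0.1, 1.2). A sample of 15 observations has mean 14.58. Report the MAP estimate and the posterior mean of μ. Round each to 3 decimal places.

Posterior for μ is Normal. Precision-weighted mean: (1/1.2·0.1 + 15/8.0·14.58) / (1/1.2 + 15/8.0) = 10.125.
A Normal posterior is symmetric, so mode = mean.

MAP: 10.125. Posterior mean: 10.125.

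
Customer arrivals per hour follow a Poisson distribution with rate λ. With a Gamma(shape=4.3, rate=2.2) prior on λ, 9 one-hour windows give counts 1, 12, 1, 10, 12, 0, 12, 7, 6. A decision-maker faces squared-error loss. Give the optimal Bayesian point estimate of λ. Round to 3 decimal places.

Σ counts = 61. Posterior: Gamma(shape = 4.3+61 = 65.3, rate = 2.2+9 = 11.2).
Mode = (α−1)/β = 64.3/11.2 = 5.741.
Mean = α/β = 65.3/11.2 = 5.830.
Squared-error loss ⇒ the optimal estimator is the posterior mean.

5.830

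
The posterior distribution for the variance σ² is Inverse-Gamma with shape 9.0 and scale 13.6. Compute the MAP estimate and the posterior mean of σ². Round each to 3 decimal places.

MAP: 1.360. Posterior mean: 1.700.

Mode = β/(α+1) = 13.6/10.0 = 1.360.
Mean = β/(α−1) = 13.6/8.0 = 1.700.
The posterior is right-skewed, so the mean exceeds the mode.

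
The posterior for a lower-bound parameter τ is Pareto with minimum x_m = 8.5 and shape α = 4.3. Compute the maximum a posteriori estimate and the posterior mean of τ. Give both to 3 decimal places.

The Pareto density is strictly decreasing on [x_m, ∞), so the mode is x_m = 8.500.
Mean = α·x_m/(α−1) = 4.3·8.5/3.3 = 11.076.
The posterior is right-skewed, so the mean exceeds the mode.

τ_MAP = 8.500, E[τ|data] = 11.076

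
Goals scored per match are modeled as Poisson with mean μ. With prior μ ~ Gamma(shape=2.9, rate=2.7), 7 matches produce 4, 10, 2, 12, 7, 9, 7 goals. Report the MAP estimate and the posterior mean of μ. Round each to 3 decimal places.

Σ counts = 51. Posterior: Gamma(shape = 2.9+51 = 53.9, rate = 2.7+7 = 9.7).
Mode = (α−1)/β = 52.9/9.7 = 5.454.
Mean = α/β = 53.9/9.7 = 5.557.
Mean > mode: the posterior has a right tail.

MAP = 5.454; posterior mean = 5.557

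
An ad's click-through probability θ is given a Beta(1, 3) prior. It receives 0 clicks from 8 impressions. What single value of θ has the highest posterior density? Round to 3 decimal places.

0.000

Posterior: Beta(1+0, 3+8) = Beta(1, 11).
Since α = 1 ≤ 1 and β > 1, the Beta density is monotone decreasing on [0,1]; the mode is at 0.
Mean = 1/(1+11) = 0.083.
This is the posterior mode — the MAP estimate.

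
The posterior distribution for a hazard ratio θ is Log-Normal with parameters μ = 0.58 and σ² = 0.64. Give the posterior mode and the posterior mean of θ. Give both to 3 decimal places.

Mode = exp(μ − σ²) = exp(-0.06) = 0.942.
Mean = exp(μ + σ²/2) = exp(0.900) = 2.460.
Mean > mode: the posterior has a right tail.

MAP = 0.942, posterior mean = 2.460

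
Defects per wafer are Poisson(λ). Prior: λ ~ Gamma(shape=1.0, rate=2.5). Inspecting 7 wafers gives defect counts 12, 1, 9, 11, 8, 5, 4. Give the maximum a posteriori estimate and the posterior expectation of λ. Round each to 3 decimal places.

MAP = 5.263; posterior mean = 5.368

Σ counts = 50. Posterior: Gamma(shape = 1.0+50 = 51.0, rate = 2.5+7 = 9.5).
Mode = (α−1)/β = 50.0/9.5 = 5.263.
Mean = α/β = 51.0/9.5 = 5.368.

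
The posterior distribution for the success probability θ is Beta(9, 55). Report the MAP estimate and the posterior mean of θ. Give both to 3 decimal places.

Mode = (9−1)/(9+55−2) = 8/62 = 0.129.
Mean = 9/(9+55) = 9/64 = 0.141.
Right-skewed posterior ⇒ mode < mean.

MAP estimate = 0.129, posterior mean = 0.141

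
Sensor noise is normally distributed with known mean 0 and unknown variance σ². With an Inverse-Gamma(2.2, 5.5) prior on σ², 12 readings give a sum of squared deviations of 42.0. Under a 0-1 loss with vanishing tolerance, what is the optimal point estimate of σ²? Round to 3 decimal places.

2.880

Posterior: Inverse-Gamma(shape = 2.2+12/2 = 8.2, scale = 5.5+42.0/2 = 26.5).
Mode = β/(α+1) = 26.5/9.2 = 2.880.
Mean = β/(α−1) = 26.5/7.2 = 3.681.
This is the posterior mode — the MAP estimate.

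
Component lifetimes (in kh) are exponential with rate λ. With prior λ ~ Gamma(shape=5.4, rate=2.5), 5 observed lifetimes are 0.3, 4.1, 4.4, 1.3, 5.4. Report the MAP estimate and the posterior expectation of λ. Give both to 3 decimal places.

Σ times = 15.5. Posterior: Gamma(shape = 5.4+5 = 10.4, rate = 2.5+15.5 = 18.0).
Mode = (α−1)/β = 9.4/18.0 = 0.522.
Mean = α/β = 10.4/18.0 = 0.578.
Right-skewed posterior ⇒ mode < mean.

λ_MAP = 0.522, E[λ|data] = 0.578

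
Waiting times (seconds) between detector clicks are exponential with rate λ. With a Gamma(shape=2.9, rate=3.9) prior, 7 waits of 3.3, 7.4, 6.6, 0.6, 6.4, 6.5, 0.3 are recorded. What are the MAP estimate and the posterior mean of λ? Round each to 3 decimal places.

Σ times = 31.1. Posterior: Gamma(shape = 2.9+7 = 9.9, rate = 3.9+31.1 = 35.0).
Mode = (α−1)/β = 8.9/35.0 = 0.254.
Mean = α/β = 9.9/35.0 = 0.283.

MAP = 0.254, posterior mean = 0.283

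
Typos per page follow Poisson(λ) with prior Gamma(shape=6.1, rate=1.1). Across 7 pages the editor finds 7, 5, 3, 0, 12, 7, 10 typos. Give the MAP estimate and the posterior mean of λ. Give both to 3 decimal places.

MAP = 6.062, posterior mean = 6.185

Σ counts = 44. Posterior: Gamma(shape = 6.1+44 = 50.1, rate = 1.1+7 = 8.1).
Mode = (α−1)/β = 49.1/8.1 = 6.062.
Mean = α/β = 50.1/8.1 = 6.185.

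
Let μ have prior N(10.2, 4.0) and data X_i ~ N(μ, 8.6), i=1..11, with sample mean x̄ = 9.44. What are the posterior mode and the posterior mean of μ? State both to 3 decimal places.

posterior mode = 9.564, posterior mean = 9.564

Posterior for μ is Normal. Precision-weighted mean: (1/4.0·10.2 + 11/8.6·9.44) / (1/4.0 + 11/8.6) = 9.564.
A Normal posterior is symmetric, so mode = mean.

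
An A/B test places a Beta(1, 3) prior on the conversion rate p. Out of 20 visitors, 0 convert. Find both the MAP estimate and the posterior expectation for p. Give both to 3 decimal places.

Posterior: Beta(1+0, 3+20) = Beta(1, 23).
Since α = 1 ≤ 1 and β > 1, the Beta density is monotone decreasing on [0,1]; the mode is at 0.
Mean = 1/(1+23) = 0.042.

MAP: 0.000. Posterior mean: 0.042.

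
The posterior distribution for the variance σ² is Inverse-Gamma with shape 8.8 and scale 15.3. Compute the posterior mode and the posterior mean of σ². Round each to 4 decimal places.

Mode = β/(α+1) = 15.3/9.8 = 1.5612.
Mean = β/(α−1) = 15.3/7.8 = 1.9615.
The posterior is right-skewed, so the mean exceeds the mode.

MAP = 1.5612, posterior mean = 1.9615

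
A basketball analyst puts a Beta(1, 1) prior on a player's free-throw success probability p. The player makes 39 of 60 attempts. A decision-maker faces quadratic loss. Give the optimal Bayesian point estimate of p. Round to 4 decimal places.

Posterior: Beta(1+39, 1+21) = Beta(40, 22).
Mode = (40−1)/(40+22−2) = 39/60 = 0.6500.
With a flat prior the MAP equals the MLE, 39/60.
Mean = 40/(40+22) = 40/62 = 0.6452.
Quadratic loss ⇒ the optimal estimator is the posterior mean.

0.6452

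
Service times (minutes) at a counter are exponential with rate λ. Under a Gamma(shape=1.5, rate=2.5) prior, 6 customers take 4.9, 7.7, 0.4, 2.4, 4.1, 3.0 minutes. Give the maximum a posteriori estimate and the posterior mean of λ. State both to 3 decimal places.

Σ times = 22.5. Posterior: Gamma(shape = 1.5+6 = 7.5, rate = 2.5+22.5 = 25.0).
Mode = (α−1)/β = 6.5/25.0 = 0.260.
Mean = α/β = 7.5/25.0 = 0.300.

MAP = 0.260; posterior mean = 0.300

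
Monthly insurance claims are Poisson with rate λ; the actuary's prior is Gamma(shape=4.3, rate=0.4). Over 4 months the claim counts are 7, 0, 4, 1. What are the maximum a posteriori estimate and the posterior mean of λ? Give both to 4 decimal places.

Σ counts = 12. Posterior: Gamma(shape = 4.3+12 = 16.3, rate = 0.4+4 = 4.4).
Mode = (α−1)/β = 15.3/4.4 = 3.4773.
Mean = α/β = 16.3/4.4 = 3.7045.

λ_MAP = 3.4773, E[λ|data] = 3.7045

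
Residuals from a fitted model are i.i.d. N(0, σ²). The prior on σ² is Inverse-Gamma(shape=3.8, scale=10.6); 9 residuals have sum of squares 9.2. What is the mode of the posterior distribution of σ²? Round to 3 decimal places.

Posterior: Inverse-Gamma(shape = 3.8+9/2 = 8.3, scale = 10.6+9.2/2 = 15.2).
Mode = β/(α+1) = 15.2/9.3 = 1.634.
Mean = β/(α−1) = 15.2/7.3 = 2.082.
This is the posterior mode — the MAP estimate.

1.634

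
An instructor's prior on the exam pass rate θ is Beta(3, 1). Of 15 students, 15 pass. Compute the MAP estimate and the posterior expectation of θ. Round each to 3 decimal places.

MAP = 1.000, posterior mean = 0.947

Posterior: Beta(3+15, 1+0) = Beta(18, 1).
Since β = 1 ≤ 1 and α > 1, the Beta density is monotone increasing on [0,1]; the mode is at 1.
Mean = 18/(18+1) = 0.947.
Left-skewed posterior ⇒ mean < mode.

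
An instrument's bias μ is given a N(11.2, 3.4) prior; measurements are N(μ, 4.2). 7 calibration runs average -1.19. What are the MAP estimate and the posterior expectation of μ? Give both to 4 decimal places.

MAP: 0.6685. Posterior mean: 0.6685.

Posterior for μ is Normal. Precision-weighted mean: (1/3.4·11.2 + 7/4.2·-1.19) / (1/3.4 + 7/4.2) = 0.6685.
A Normal posterior is symmetric, so mode = mean.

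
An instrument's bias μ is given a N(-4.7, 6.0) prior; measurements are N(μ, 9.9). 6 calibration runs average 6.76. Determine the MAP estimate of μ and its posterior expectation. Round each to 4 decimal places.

MAP = 4.2882, posterior mean = 4.2882

Posterior for μ is Normal. Precision-weighted mean: (1/6.0·-4.7 + 6/9.9·6.76) / (1/6.0 + 6/9.9) = 4.2882.
A Normal posterior is symmetric, so mode = mean.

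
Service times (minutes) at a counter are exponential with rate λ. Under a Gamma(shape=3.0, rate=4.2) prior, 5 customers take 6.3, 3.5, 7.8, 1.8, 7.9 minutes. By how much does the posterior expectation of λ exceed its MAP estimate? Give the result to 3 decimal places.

Σ times = 27.3. Posterior: Gamma(shape = 3.0+5 = 8.0, rate = 4.2+27.3 = 31.5).
Mode = (α−1)/β = 7.0/31.5 = 0.222.
Mean = α/β = 8.0/31.5 = 0.254.
Difference = 0.254 − 0.222 = 0.032.

0.032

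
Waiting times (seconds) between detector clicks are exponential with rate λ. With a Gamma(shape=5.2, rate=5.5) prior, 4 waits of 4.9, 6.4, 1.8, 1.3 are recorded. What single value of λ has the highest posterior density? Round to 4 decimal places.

0.4121

Σ times = 14.4. Posterior: Gamma(shape = 5.2+4 = 9.2, rate = 5.5+14.4 = 19.9).
Mode = (α−1)/β = 8.2/19.9 = 0.4121.
Mean = α/β = 9.2/19.9 = 0.4623.
This is the posterior mode — the MAP estimate.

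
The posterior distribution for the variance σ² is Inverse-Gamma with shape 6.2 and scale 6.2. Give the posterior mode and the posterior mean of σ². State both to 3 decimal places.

MAP: 0.861. Posterior mean: 1.192.

Mode = β/(α+1) = 6.2/7.2 = 0.861.
Mean = β/(α−1) = 6.2/5.2 = 1.192.
Mean > mode: the posterior has a right tail.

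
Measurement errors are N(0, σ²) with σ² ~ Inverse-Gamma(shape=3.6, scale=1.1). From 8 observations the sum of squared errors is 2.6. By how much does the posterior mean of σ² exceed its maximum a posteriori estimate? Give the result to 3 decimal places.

0.085

Posterior: Inverse-Gamma(shape = 3.6+8/2 = 7.6, scale = 1.1+2.6/2 = 2.4).
Mode = β/(α+1) = 2.4/8.6 = 0.279.
Mean = β/(α−1) = 2.4/6.6 = 0.364.
Difference = 0.364 − 0.279 = 0.085.
The posterior is right-skewed, so the mean exceeds the mode.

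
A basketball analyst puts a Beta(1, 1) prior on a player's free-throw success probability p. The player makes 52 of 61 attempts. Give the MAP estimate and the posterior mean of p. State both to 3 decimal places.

Posterior: Beta(1+52, 1+9) = Beta(53, 10).
Mode = (53−1)/(53+10−2) = 52/61 = 0.852.
With a flat prior the MAP equals the MLE, 52/61.
Mean = 53/(53+10) = 53/63 = 0.841.

MAP estimate = 0.852, posterior mean = 0.841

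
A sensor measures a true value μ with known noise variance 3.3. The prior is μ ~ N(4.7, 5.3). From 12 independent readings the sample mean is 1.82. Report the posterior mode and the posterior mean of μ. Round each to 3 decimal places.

Posterior for μ is Normal. Precision-weighted mean: (1/5.3·4.7 + 12/3.3·1.82) / (1/5.3 + 12/3.3) = 1.962.
A Normal posterior is symmetric, so mode = mean.

MAP: 1.962. Posterior mean: 1.962.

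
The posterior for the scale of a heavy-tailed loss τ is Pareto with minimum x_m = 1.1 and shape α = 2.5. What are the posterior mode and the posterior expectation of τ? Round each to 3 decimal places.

The Pareto density is strictly decreasing on [x_m, ∞), so the mode is x_m = 1.100.
Mean = α·x_m/(α−1) = 2.5·1.1/1.5 = 1.833.
Mean > mode: the posterior has a right tail.

MAP = 1.100; posterior mean = 1.833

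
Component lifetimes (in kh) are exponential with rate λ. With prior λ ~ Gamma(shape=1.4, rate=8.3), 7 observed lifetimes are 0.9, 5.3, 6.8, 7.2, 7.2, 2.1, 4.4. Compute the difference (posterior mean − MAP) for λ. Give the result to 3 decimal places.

0.024

Σ times = 33.9. Posterior: Gamma(shape = 1.4+7 = 8.4, rate = 8.3+33.9 = 42.2).
Mode = (α−1)/β = 7.4/42.2 = 0.175.
Mean = α/β = 8.4/42.2 = 0.199.
Difference = 0.199 − 0.175 = 0.024.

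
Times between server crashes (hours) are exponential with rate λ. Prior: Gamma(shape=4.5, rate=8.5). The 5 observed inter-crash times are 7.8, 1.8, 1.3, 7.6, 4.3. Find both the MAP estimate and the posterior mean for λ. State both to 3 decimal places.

Σ times = 22.8. Posterior: Gamma(shape = 4.5+5 = 9.5, rate = 8.5+22.8 = 31.3).
Mode = (α−1)/β = 8.5/31.3 = 0.272.
Mean = α/β = 9.5/31.3 = 0.304.
Mean > mode: the posterior has a right tail.

MAP = 0.272, posterior mean = 0.304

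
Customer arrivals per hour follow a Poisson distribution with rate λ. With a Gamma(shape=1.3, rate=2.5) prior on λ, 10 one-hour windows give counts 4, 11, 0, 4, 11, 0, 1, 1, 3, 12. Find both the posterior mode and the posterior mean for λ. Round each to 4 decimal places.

Σ counts = 47. Posterior: Gamma(shape = 1.3+47 = 48.3, rate = 2.5+10 = 12.5).
Mode = (α−1)/β = 47.3/12.5 = 3.7840.
Mean = α/β = 48.3/12.5 = 3.8640.
Mean > mode: the posterior has a right tail.

MAP = 3.7840, posterior mean = 3.8640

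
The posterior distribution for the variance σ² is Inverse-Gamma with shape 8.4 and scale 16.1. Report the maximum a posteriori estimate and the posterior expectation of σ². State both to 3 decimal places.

Mode = β/(α+1) = 16.1/9.4 = 1.713.
Mean = β/(α−1) = 16.1/7.4 = 2.176.

MAP = 1.713, posterior mean = 2.176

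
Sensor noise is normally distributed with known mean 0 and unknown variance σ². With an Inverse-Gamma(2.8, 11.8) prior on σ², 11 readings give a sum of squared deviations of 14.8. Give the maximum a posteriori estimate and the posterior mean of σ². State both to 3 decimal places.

Posterior: Inverse-Gamma(shape = 2.8+11/2 = 8.3, scale = 11.8+14.8/2 = 19.2).
Mode = β/(α+1) = 19.2/9.3 = 2.065.
Mean = β/(α−1) = 19.2/7.3 = 2.630.

MAP = 2.065; posterior mean = 2.630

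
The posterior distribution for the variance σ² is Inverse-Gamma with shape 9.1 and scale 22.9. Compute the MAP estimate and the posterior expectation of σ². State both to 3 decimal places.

Mode = β/(α+1) = 22.9/10.1 = 2.267.
Mean = β/(α−1) = 22.9/8.1 = 2.827.

MAP = 2.267; posterior mean = 2.827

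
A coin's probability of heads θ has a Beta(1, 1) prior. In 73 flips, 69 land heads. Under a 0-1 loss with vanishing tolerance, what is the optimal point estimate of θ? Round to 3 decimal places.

Posterior: Beta(1+69, 1+4) = Beta(70, 5).
Mode = (70−1)/(70+5−2) = 69/73 = 0.945.
Mean = 70/(70+5) = 70/75 = 0.933.
This is the posterior mode — the MAP estimate.

0.945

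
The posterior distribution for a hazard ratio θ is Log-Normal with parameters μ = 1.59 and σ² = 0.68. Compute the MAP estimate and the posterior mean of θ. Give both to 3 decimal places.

MAP = 2.484, posterior mean = 6.890

Mode = exp(μ − σ²) = exp(0.91) = 2.484.
Mean = exp(μ + σ²/2) = exp(1.930) = 6.890.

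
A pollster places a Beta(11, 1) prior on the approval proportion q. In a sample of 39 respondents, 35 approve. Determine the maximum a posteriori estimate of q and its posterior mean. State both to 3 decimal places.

MAP = 0.918; posterior mean = 0.902

Posterior: Beta(11+35, 1+4) = Beta(46, 5).
Mode = (46−1)/(46+5−2) = 45/49 = 0.918.
Mean = 46/(46+5) = 46/51 = 0.902.
Left-skewed posterior ⇒ mean < mode.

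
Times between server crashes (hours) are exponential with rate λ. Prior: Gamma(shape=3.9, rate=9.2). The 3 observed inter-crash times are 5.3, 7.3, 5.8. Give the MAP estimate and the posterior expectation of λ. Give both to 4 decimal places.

MAP = 0.2138; posterior mean = 0.2500

Σ times = 18.4. Posterior: Gamma(shape = 3.9+3 = 6.9, rate = 9.2+18.4 = 27.6).
Mode = (α−1)/β = 5.9/27.6 = 0.2138.
Mean = α/β = 6.9/27.6 = 0.2500.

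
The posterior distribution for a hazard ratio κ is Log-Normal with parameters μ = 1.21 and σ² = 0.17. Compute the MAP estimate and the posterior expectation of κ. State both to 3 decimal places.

MAP estimate = 2.829, posterior expectation = 3.651

Mode = exp(μ − σ²) = exp(1.04) = 2.829.
Mean = exp(μ + σ²/2) = exp(1.295) = 3.651.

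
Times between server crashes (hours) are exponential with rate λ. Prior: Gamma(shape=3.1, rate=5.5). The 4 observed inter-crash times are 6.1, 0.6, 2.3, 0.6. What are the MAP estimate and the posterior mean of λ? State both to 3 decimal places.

MAP = 0.404; posterior mean = 0.470

Σ times = 9.6. Posterior: Gamma(shape = 3.1+4 = 7.1, rate = 5.5+9.6 = 15.1).
Mode = (α−1)/β = 6.1/15.1 = 0.404.
Mean = α/β = 7.1/15.1 = 0.470.
The mean is pulled above the mode by the posterior's right skew.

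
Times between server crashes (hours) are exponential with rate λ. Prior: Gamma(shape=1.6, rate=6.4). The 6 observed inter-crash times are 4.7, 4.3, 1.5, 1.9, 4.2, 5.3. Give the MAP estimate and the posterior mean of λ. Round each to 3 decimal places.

Σ times = 21.9. Posterior: Gamma(shape = 1.6+6 = 7.6, rate = 6.4+21.9 = 28.3).
Mode = (α−1)/β = 6.6/28.3 = 0.233.
Mean = α/β = 7.6/28.3 = 0.269.

λ_MAP = 0.233, E[λ|data] = 0.269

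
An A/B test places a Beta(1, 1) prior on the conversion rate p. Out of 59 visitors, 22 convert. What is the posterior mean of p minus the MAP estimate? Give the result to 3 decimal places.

0.004

Posterior: Beta(1+22, 1+37) = Beta(23, 38).
Mode = (23−1)/(23+38−2) = 22/59 = 0.373.
With a flat prior the MAP equals the MLE, 22/59.
Mean = 23/(23+38) = 23/61 = 0.377.
Difference = 0.377 − 0.373 = 0.004.
The mean is pulled above the mode by the posterior's right skew.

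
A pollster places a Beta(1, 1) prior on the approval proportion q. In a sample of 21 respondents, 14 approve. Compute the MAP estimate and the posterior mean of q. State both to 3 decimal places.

MAP: 0.667. Posterior mean: 0.652.

Posterior: Beta(1+14, 1+7) = Beta(15, 8).
Mode = (15−1)/(15+8−2) = 14/21 = 0.667.
With a flat prior the MAP equals the MLE, 14/21.
Mean = 15/(15+8) = 15/23 = 0.652.
The mean is pulled below the mode by the posterior's left skew.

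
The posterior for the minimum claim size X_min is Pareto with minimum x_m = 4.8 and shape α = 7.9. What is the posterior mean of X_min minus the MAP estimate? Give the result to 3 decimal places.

The Pareto density is strictly decreasing on [x_m, ∞), so the mode is x_m = 4.800.
Mean = α·x_m/(α−1) = 7.9·4.8/6.9 = 5.496.
Difference = 5.496 − 4.800 = 0.696.

0.696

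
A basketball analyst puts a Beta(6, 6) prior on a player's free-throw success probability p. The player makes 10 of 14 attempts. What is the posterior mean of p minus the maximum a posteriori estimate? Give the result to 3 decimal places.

Posterior: Beta(6+10, 6+4) = Beta(16, 10).
Mode = (16−1)/(16+10−2) = 15/24 = 0.625.
Mean = 16/(16+10) = 16/26 = 0.615.
Difference = 0.615 − 0.625 = -0.010.
Left-skewed posterior ⇒ mean < mode.

-0.010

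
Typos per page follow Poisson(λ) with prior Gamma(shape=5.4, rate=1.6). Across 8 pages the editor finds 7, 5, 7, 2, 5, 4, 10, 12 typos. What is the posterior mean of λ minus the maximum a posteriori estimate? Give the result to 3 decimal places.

Σ counts = 52. Posterior: Gamma(shape = 5.4+52 = 57.4, rate = 1.6+8 = 9.6).
Mode = (α−1)/β = 56.4/9.6 = 5.875.
Mean = α/β = 57.4/9.6 = 5.979.
Difference = 5.979 − 5.875 = 0.104.
Right-skewed posterior ⇒ mode < mean.

0.104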